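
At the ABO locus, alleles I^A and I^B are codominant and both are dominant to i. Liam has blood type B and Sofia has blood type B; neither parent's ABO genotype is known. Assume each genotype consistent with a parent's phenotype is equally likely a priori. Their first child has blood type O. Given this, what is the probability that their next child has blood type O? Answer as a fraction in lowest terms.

1/4

Possible genotypes: Liam ∈ {I^B I^B, I^B i}; Sofia ∈ {I^B I^B, I^B i}.
Weight each parental genotype pair by prior × P(type-O child):
  I^B i × I^B i: posterior weight 1; P(next child type O) = 1/4.
Weighted sum = 1/4.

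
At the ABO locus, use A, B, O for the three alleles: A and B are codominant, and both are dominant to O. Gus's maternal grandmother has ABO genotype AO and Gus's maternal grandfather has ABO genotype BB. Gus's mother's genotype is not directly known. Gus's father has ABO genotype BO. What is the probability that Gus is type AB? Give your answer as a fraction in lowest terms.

Gus's mother's ABO genotype from AO × BB: 1/2 AB, 1/2 BO.
Crossing each possibility with the father BO and summing P(type AB): 1/2·1/4 + 1/2·0 = 1/8.

1/8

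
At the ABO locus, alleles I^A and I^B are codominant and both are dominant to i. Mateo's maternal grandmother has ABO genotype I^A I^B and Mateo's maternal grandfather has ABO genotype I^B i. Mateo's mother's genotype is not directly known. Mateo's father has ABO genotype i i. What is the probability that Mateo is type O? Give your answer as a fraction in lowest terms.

1/4

Mateo's mother's ABO genotype from I^A I^B × I^B i: 1/4 I^A I^B, 1/4 I^A i, 1/4 I^B I^B, 1/4 I^B i.
Crossing each possibility with the father i i and summing P(type O): 1/4·0 + 1/4·1/2 + 1/4·0 + 1/4·1/2 = 1/4.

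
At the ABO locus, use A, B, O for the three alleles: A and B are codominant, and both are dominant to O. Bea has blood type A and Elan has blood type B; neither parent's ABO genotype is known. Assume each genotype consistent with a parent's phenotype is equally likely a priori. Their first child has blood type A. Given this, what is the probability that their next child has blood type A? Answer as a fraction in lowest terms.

Possible genotypes: Bea ∈ {AA, AO}; Elan ∈ {BB, BO}.
Weight each parental genotype pair by prior × P(type-A child):
  AA × BO: posterior weight 2/3; P(next child type A) = 1/2.
  AO × BO: posterior weight 1/3; P(next child type A) = 1/4.
Weighted sum = 5/12.

5/12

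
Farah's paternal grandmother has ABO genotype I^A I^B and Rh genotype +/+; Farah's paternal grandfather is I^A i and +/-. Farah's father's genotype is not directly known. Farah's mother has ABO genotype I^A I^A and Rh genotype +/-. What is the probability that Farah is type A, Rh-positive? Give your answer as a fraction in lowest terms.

21/32

Farah's father's ABO genotype from I^A I^B × I^A i: 1/4 I^A I^A, 1/4 I^A I^B, 1/4 I^A i, 1/4 I^B i.
Crossing each possibility with the mother I^A I^A and summing P(type A): 1/4·1 + 1/4·1/2 + 1/4·1 + 1/4·1/2 = 3/4.
Similarly for Rh via the father's Rh distribution: P(Rh+) = 7/8.
Independent loci: 3/4 × 7/8 = 21/32.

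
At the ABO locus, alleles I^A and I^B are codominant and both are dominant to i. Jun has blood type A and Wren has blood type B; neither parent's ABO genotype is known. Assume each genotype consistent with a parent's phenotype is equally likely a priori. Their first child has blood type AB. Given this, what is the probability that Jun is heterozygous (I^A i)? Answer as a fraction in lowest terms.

Possible genotypes: Jun ∈ {I^A I^A, I^A i}; Wren ∈ {I^B I^B, I^B i}.
Weight each parental genotype pair by prior × P(type-AB child):
  I^A I^A × I^B I^B: posterior weight 4/9.
  I^A I^A × I^B i: posterior weight 2/9.
  I^A i × I^B I^B: posterior weight 2/9.
  I^A i × I^B i: posterior weight 1/9.
Sum the posterior weight over pairs where Jun is I^A i: 1/3.

1/3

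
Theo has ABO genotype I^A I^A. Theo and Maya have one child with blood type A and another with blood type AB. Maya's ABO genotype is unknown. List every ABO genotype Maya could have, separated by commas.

For each candidate genotype of Maya, check whether crossing it with I^A I^A can produce every observed child phenotype.
  I^A I^A → possible child types {A} ✗
  I^A I^B → possible child types {A, AB} ✓
  I^A i → possible child types {A} ✗
  I^B I^B → possible child types {AB} ✗
  I^B i → possible child types {A, AB} ✓
  i i → possible child types {A} ✗

I^A I^B, I^B i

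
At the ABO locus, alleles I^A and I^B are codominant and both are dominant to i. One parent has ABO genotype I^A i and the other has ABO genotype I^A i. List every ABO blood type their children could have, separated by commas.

O, A

Gametes from I^A i × I^A i give offspring ABO genotypes I^A I^A, I^A i, i i, i.e. phenotypes O, A.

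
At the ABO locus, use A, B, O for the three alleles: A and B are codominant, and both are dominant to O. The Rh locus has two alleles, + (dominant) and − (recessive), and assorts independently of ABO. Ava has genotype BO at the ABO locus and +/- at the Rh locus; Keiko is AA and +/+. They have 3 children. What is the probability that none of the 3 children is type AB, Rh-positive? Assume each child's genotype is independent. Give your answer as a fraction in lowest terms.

1/8

ABO cross BO × AA → 1/2 A, 1/2 AB.
Rh cross +/- × +/+ → 1 Rh+; so P(type AB, Rh-positive) = 1/2 × 1 = 1/2 per child.
P(not type AB, Rh-positive) = 1/2 for one child; (1/2)^3 = 1/8.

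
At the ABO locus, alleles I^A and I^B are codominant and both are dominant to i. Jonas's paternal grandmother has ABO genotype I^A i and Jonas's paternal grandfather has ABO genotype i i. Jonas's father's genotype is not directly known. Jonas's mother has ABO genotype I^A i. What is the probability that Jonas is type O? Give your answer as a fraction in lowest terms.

3/8

Jonas's father's ABO genotype from I^A i × i i: 1/2 I^A i, 1/2 i i.
Crossing each possibility with the mother I^A i and summing P(type O): 1/2·1/4 + 1/2·1/2 = 3/8.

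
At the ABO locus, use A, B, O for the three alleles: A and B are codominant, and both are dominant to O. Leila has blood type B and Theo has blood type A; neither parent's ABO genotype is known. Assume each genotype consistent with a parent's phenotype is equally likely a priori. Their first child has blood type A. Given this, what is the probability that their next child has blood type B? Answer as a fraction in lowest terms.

Possible genotypes: Leila ∈ {BB, BO}; Theo ∈ {AA, AO}.
Weight each parental genotype pair by prior × P(type-A child):
  BO × AA: posterior weight 2/3; P(next child type B) = 0.
  BO × AO: posterior weight 1/3; P(next child type B) = 1/4.
Weighted sum = 1/12.

1/12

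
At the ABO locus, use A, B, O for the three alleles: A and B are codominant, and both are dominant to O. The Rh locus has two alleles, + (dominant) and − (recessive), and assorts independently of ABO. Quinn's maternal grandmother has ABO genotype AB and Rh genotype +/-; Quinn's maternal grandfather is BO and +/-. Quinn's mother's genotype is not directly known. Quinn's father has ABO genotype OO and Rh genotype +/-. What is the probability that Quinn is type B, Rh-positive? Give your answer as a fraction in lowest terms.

3/8

Quinn's mother's ABO genotype from AB × BO: 1/4 AB, 1/4 AO, 1/4 BB, 1/4 BO.
Crossing each possibility with the father OO and summing P(type B): 1/4·1/2 + 1/4·0 + 1/4·1 + 1/4·1/2 = 1/2.
Similarly for Rh via the mother's Rh distribution: P(Rh+) = 3/4.
Independent loci: 1/2 × 3/4 = 3/8.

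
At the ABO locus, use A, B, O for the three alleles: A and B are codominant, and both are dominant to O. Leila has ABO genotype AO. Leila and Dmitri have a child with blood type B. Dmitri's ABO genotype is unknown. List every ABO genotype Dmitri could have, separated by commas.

AB, BB, BO

For each candidate genotype of Dmitri, check whether crossing it with AO can produce every observed child phenotype.
  AA → possible child types {A} ✗
  AB → possible child types {A, B, AB} ✓
  AO → possible child types {O, A} ✗
  BB → possible child types {B, AB} ✓
  BO → possible child types {O, A, B, AB} ✓
  OO → possible child types {O, A} ✗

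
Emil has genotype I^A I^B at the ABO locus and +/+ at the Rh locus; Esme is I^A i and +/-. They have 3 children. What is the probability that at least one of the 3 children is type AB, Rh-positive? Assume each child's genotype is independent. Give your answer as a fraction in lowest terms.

ABO cross I^A I^B × I^A i → 1/2 A, 1/4 B, 1/4 AB.
Rh cross +/+ × +/- → 1 Rh+; so P(type AB, Rh-positive) = 1/4 × 1 = 1/4 per child.
P(none) = (3/4)^3 = 27/64; P(at least one) = 1 − 27/64 = 37/64.

37/64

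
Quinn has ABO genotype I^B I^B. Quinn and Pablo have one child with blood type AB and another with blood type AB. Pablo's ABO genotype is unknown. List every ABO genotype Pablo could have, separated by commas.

For each candidate genotype of Pablo, check whether crossing it with I^B I^B can produce every observed child phenotype.
  I^A I^A → possible child types {AB} ✓
  I^A I^B → possible child types {B, AB} ✓
  I^A i → possible child types {B, AB} ✓
  I^B I^B → possible child types {B} ✗
  I^B i → possible child types {B} ✗
  i i → possible child types {B} ✗

I^A I^A, I^A I^B, I^A i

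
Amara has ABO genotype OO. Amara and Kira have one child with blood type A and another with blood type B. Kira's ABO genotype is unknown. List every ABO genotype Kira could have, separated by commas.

For each candidate genotype of Kira, check whether crossing it with OO can produce every observed child phenotype.
  AA → possible child types {A} ✗
  AB → possible child types {A, B} ✓
  AO → possible child types {O, A} ✗
  BB → possible child types {B} ✗
  BO → possible child types {O, B} ✗
  OO → possible child types {O} ✗

AB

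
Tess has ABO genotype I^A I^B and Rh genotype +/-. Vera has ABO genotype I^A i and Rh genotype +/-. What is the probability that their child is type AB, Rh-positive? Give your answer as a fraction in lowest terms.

3/16

ABO cross I^A I^B × I^A i → offspring phenotypes: 1/2 A, 1/4 B, 1/4 AB.
Rh cross +/- × +/- → 3/4 Rh+, 1/4 Rh-.
Independent loci: P(type AB, Rh-positive) = 1/4 × 3/4 = 3/16.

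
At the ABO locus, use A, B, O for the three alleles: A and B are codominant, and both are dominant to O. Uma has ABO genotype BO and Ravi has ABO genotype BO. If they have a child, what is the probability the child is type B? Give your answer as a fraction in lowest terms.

3/4

ABO cross BO × BO → offspring phenotypes: 1/4 O, 3/4 B.
So P(type B) = 3/4.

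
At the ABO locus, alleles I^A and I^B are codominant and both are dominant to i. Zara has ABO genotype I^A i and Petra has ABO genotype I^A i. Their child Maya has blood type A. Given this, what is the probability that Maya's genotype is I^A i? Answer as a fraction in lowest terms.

Cross I^A i × I^A i → 1/4 I^A I^A, 1/2 I^A i, 1/4 i i.
Type-A genotypes among offspring: I^A I^A (1/4), I^A i (1/2); total 3/4.
P(I^A i | type A) = (1/2) / (3/4) = 2/3.

2/3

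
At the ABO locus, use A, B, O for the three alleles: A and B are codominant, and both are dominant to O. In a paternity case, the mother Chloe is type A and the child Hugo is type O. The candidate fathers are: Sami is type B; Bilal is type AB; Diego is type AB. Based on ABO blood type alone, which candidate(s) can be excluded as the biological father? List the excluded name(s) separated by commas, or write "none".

A candidate is excluded only if no genotype consistent with his phenotype could produce a type O child with a type A mother.
Bilal (type AB): no genotype consistent with that phenotype can produce a type-O child with a type-A mother.
Diego (type AB): no genotype consistent with that phenotype can produce a type-O child with a type-A mother.

Bilal, Diego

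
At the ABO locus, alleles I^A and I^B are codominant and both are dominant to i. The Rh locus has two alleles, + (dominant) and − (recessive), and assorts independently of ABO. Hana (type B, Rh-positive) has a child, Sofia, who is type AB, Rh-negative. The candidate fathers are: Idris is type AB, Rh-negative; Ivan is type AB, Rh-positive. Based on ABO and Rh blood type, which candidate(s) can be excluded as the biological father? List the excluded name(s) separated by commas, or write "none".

A candidate is excluded only if no genotype consistent with his phenotype could produce a type AB, Rh-negative child with a type B, Rh-positive mother.
Every candidate has at least one consistent genotype combination, so none can be excluded.

none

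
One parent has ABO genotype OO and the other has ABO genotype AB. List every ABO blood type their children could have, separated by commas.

A, B

Gametes from OO × AB give offspring ABO genotypes AO, BO, i.e. phenotypes A, B.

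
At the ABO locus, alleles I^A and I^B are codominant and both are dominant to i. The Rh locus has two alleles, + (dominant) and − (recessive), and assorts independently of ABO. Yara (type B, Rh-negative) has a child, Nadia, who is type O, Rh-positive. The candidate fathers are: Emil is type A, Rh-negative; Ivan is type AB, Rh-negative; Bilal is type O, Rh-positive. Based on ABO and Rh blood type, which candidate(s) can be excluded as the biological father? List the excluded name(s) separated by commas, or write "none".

Emil, Ivan

A candidate is excluded only if no genotype consistent with his phenotype could produce a type O, Rh-positive child with a type B, Rh-negative mother.
Emil (type A, Rh-): no genotype consistent with that phenotype can produce a type-O Rh+ child with a type-B mother.
Ivan (type AB, Rh-): no genotype consistent with that phenotype can produce a type-O Rh+ child with a type-B mother.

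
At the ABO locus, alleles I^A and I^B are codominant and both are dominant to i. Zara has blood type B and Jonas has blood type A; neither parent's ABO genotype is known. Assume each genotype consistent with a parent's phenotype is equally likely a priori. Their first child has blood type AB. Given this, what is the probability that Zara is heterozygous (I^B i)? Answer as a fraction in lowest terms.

Possible genotypes: Zara ∈ {I^B I^B, I^B i}; Jonas ∈ {I^A I^A, I^A i}.
Weight each parental genotype pair by prior × P(type-AB child):
  I^B I^B × I^A I^A: posterior weight 4/9.
  I^B I^B × I^A i: posterior weight 2/9.
  I^B i × I^A I^A: posterior weight 2/9.
  I^B i × I^A i: posterior weight 1/9.
Sum the posterior weight over pairs where Zara is I^B i: 1/3.

1/3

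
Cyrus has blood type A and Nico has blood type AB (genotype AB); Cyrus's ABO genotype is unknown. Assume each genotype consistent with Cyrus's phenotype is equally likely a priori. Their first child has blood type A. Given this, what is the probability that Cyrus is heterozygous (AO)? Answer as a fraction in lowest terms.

Possible genotypes: Cyrus ∈ {AA, AO}; Nico ∈ {AB}.
Weight each parental genotype pair by prior × P(type-A child):
  AA × AB: posterior weight 1/2.
  AO × AB: posterior weight 1/2.
Sum the posterior weight over pairs where Cyrus is AO: 1/2.

1/2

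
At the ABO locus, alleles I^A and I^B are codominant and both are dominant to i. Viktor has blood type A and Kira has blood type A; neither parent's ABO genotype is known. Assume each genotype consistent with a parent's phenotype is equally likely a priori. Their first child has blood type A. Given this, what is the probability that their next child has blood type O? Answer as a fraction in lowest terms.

Possible genotypes: Viktor ∈ {I^A I^A, I^A i}; Kira ∈ {I^A I^A, I^A i}.
Weight each parental genotype pair by prior × P(type-A child):
  I^A I^A × I^A I^A: posterior weight 4/15; P(next child type O) = 0.
  I^A I^A × I^A i: posterior weight 4/15; P(next child type O) = 0.
  I^A i × I^A I^A: posterior weight 4/15; P(next child type O) = 0.
  I^A i × I^A i: posterior weight 1/5; P(next child type O) = 1/4.
Weighted sum = 1/20.

1/20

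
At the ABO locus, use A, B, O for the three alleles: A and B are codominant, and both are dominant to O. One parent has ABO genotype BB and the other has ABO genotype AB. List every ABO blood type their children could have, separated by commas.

Gametes from BB × AB give offspring ABO genotypes AB, BB, i.e. phenotypes B, AB.

B, AB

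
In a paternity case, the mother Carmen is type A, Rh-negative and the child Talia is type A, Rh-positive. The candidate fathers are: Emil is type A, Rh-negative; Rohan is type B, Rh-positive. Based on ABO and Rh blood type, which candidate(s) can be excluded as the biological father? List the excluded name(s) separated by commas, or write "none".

Emil

A candidate is excluded only if no genotype consistent with his phenotype could produce a type A, Rh-positive child with a type A, Rh-negative mother.
Emil (type A, Rh-): no genotype consistent with that phenotype can produce a type-A Rh+ child with a type-A mother.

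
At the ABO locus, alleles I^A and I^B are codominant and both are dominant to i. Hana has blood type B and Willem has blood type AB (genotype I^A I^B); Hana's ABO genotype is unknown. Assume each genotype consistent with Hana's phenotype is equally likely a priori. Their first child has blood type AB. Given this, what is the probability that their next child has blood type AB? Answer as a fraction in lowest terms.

5/12

Possible genotypes: Hana ∈ {I^B I^B, I^B i}; Willem ∈ {I^A I^B}.
Weight each parental genotype pair by prior × P(type-AB child):
  I^B I^B × I^A I^B: posterior weight 2/3; P(next child type AB) = 1/2.
  I^B i × I^A I^B: posterior weight 1/3; P(next child type AB) = 1/4.
Weighted sum = 5/12.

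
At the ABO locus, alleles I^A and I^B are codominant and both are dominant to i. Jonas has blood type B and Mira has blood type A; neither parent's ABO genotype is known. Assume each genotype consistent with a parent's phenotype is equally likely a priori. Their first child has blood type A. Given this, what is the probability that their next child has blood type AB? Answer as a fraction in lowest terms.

Possible genotypes: Jonas ∈ {I^B I^B, I^B i}; Mira ∈ {I^A I^A, I^A i}.
Weight each parental genotype pair by prior × P(type-A child):
  I^B i × I^A I^A: posterior weight 2/3; P(next child type AB) = 1/2.
  I^B i × I^A i: posterior weight 1/3; P(next child type AB) = 1/4.
Weighted sum = 5/12.

5/12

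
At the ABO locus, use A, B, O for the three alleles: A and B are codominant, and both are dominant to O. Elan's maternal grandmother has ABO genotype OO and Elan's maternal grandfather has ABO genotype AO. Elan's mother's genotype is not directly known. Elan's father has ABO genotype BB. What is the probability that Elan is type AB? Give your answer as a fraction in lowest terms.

Elan's mother's ABO genotype from OO × AO: 1/2 AO, 1/2 OO.
Crossing each possibility with the father BB and summing P(type AB): 1/2·1/2 + 1/2·0 = 1/4.

1/4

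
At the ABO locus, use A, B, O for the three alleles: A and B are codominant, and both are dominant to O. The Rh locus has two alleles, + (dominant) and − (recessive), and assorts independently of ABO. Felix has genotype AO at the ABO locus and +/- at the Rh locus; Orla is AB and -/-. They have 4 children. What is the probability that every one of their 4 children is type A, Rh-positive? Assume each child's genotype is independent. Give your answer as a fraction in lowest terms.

ABO cross AO × AB → 1/2 A, 1/4 B, 1/4 AB.
Rh cross +/- × -/- → 1/2 Rh+, 1/2 Rh-; so P(type A, Rh-positive) = 1/2 × 1/2 = 1/4 per child.
All 4 independent: (1/4)^4 = 1/256.

1/256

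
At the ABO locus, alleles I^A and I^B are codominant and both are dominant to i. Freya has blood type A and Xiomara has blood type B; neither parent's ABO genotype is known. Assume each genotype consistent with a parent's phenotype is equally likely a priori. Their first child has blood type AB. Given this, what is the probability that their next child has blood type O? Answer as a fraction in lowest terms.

Possible genotypes: Freya ∈ {I^A I^A, I^A i}; Xiomara ∈ {I^B I^B, I^B i}.
Weight each parental genotype pair by prior × P(type-AB child):
  I^A I^A × I^B I^B: posterior weight 4/9; P(next child type O) = 0.
  I^A I^A × I^B i: posterior weight 2/9; P(next child type O) = 0.
  I^A i × I^B I^B: posterior weight 2/9; P(next child type O) = 0.
  I^A i × I^B i: posterior weight 1/9; P(next child type O) = 1/4.
Weighted sum = 1/36.

1/36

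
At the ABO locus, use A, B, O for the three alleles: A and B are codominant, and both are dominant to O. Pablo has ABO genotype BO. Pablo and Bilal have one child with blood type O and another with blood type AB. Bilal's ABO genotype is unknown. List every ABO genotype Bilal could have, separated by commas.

AO

For each candidate genotype of Bilal, check whether crossing it with BO can produce every observed child phenotype.
  AA → possible child types {A, AB} ✗
  AB → possible child types {A, B, AB} ✗
  AO → possible child types {O, A, B, AB} ✓
  BB → possible child types {B} ✗
  BO → possible child types {O, B} ✗
  OO → possible child types {O, B} ✗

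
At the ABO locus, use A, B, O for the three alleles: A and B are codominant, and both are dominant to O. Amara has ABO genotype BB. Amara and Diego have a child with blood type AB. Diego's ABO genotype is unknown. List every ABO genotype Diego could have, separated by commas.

AA, AB, AO

For each candidate genotype of Diego, check whether crossing it with BB can produce every observed child phenotype.
  AA → possible child types {AB} ✓
  AB → possible child types {B, AB} ✓
  AO → possible child types {B, AB} ✓
  BB → possible child types {B} ✗
  BO → possible child types {B} ✗
  OO → possible child types {B} ✗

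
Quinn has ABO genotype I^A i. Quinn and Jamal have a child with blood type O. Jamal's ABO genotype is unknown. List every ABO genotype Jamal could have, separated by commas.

I^A i, I^B i, i i

For each candidate genotype of Jamal, check whether crossing it with I^A i can produce every observed child phenotype.
  I^A I^A → possible child types {A} ✗
  I^A I^B → possible child types {A, B, AB} ✗
  I^A i → possible child types {O, A} ✓
  I^B I^B → possible child types {B, AB} ✗
  I^B i → possible child types {O, A, B, AB} ✓
  i i → possible child types {O, A} ✓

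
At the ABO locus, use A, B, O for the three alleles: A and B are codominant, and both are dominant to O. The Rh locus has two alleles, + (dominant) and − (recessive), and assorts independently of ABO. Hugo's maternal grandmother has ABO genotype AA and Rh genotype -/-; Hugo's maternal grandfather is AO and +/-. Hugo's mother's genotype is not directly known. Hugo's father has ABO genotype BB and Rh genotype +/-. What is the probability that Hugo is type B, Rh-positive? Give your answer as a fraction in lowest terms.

5/32

Hugo's mother's ABO genotype from AA × AO: 1/2 AA, 1/2 AO.
Crossing each possibility with the father BB and summing P(type B): 1/2·0 + 1/2·1/2 = 1/4.
Similarly for Rh via the mother's Rh distribution: P(Rh+) = 5/8.
Independent loci: 1/4 × 5/8 = 5/32.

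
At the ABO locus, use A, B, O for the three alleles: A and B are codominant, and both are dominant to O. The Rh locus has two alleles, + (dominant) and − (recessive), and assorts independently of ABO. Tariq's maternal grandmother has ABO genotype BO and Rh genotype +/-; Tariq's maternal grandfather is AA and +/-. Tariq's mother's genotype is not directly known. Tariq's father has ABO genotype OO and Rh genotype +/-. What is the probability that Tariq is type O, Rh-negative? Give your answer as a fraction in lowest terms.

1/16

Tariq's mother's ABO genotype from BO × AA: 1/2 AB, 1/2 AO.
Crossing each possibility with the father OO and summing P(type O): 1/2·0 + 1/2·1/2 = 1/4.
Similarly for Rh via the mother's Rh distribution: P(Rh-) = 1/4.
Independent loci: 1/4 × 1/4 = 1/16.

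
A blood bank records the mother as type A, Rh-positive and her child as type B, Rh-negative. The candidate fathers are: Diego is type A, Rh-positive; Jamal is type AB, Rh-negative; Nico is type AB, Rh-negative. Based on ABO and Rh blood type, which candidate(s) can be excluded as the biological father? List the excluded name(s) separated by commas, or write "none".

A candidate is excluded only if no genotype consistent with his phenotype could produce a type B, Rh-negative child with a type A, Rh-positive mother.
Diego (type A, Rh+): no genotype consistent with that phenotype can produce a type-B Rh- child with a type-A mother.

Diego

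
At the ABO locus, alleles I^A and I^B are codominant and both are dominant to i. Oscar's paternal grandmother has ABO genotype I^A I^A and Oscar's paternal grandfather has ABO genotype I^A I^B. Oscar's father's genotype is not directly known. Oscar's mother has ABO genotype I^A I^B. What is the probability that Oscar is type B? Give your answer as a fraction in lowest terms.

Oscar's father's ABO genotype from I^A I^A × I^A I^B: 1/2 I^A I^A, 1/2 I^A I^B.
Crossing each possibility with the mother I^A I^B and summing P(type B): 1/2·0 + 1/2·1/4 = 1/8.

1/8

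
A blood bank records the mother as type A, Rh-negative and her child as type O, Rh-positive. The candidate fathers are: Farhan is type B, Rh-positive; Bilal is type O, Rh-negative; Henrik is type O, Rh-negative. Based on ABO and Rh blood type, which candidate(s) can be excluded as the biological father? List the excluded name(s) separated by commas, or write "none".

A candidate is excluded only if no genotype consistent with his phenotype could produce a type O, Rh-positive child with a type A, Rh-negative mother.
Bilal (type O, Rh-): no genotype consistent with that phenotype can produce a type-O Rh+ child with a type-A mother.
Henrik (type O, Rh-): no genotype consistent with that phenotype can produce a type-O Rh+ child with a type-A mother.

Bilal, Henrik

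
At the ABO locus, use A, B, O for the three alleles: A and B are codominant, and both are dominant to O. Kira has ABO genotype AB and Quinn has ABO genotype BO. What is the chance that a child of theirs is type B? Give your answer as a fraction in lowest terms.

1/2

ABO cross AB × BO → offspring phenotypes: 1/4 A, 1/2 B, 1/4 AB.
So P(type B) = 1/2.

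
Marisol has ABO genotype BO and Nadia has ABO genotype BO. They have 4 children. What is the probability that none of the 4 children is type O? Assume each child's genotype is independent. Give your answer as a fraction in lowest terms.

ABO cross BO × BO → 1/4 O, 3/4 B.
So P(type O) = 1/4 per child.
P(not type O) = 3/4 for one child; (3/4)^4 = 81/256.

81/256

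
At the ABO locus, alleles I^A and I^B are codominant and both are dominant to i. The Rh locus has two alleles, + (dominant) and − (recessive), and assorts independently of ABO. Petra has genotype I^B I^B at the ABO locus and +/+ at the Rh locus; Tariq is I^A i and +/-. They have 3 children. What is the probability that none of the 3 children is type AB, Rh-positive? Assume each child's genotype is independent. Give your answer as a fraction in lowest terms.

ABO cross I^B I^B × I^A i → 1/2 B, 1/2 AB.
Rh cross +/+ × +/- → 1 Rh+; so P(type AB, Rh-positive) = 1/2 × 1 = 1/2 per child.
P(not type AB, Rh-positive) = 1/2 for one child; (1/2)^3 = 1/8.

1/8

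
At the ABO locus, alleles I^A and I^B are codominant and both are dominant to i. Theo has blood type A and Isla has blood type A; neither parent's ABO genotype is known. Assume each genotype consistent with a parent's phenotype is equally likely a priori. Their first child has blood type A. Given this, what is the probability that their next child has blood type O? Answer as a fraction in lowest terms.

1/20

Possible genotypes: Theo ∈ {I^A I^A, I^A i}; Isla ∈ {I^A I^A, I^A i}.
Weight each parental genotype pair by prior × P(type-A child):
  I^A I^A × I^A I^A: posterior weight 4/15; P(next child type O) = 0.
  I^A I^A × I^A i: posterior weight 4/15; P(next child type O) = 0.
  I^A i × I^A I^A: posterior weight 4/15; P(next child type O) = 0.
  I^A i × I^A i: posterior weight 1/5; P(next child type O) = 1/4.
Weighted sum = 1/20.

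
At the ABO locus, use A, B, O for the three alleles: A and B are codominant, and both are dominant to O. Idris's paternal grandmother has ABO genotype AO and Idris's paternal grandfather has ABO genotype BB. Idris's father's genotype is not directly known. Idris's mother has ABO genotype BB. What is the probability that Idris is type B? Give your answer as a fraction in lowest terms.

Idris's father's ABO genotype from AO × BB: 1/2 AB, 1/2 BO.
Crossing each possibility with the mother BB and summing P(type B): 1/2·1/2 + 1/2·1 = 3/4.

3/4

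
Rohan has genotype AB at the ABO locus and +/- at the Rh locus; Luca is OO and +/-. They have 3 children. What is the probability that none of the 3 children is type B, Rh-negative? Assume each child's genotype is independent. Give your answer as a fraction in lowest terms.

343/512

ABO cross AB × OO → 1/2 A, 1/2 B.
Rh cross +/- × +/- → 3/4 Rh+, 1/4 Rh-; so P(type B, Rh-negative) = 1/2 × 1/4 = 1/8 per child.
P(not type B, Rh-negative) = 7/8 for one child; (7/8)^3 = 343/512.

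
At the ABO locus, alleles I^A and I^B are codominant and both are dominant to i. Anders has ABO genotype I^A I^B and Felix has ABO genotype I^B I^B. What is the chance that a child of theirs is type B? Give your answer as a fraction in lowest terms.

1/2

ABO cross I^A I^B × I^B I^B → offspring phenotypes: 1/2 B, 1/2 AB.
So P(type B) = 1/2.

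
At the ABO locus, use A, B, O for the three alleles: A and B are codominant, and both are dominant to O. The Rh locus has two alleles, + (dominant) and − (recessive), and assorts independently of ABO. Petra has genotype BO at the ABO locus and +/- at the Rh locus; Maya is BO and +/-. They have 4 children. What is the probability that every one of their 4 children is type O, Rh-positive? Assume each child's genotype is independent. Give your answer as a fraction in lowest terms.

81/65536

ABO cross BO × BO → 1/4 O, 3/4 B.
Rh cross +/- × +/- → 3/4 Rh+, 1/4 Rh-; so P(type O, Rh-positive) = 1/4 × 3/4 = 3/16 per child.
All 4 independent: (3/16)^4 = 81/65536.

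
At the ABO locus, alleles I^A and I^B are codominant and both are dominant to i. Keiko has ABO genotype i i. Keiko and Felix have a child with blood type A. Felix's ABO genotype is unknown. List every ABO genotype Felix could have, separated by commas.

I^A I^A, I^A I^B, I^A i

For each candidate genotype of Felix, check whether crossing it with i i can produce every observed child phenotype.
  I^A I^A → possible child types {A} ✓
  I^A I^B → possible child types {A, B} ✓
  I^A i → possible child types {O, A} ✓
  I^B I^B → possible child types {B} ✗
  I^B i → possible child types {O, B} ✗
  i i → possible child types {O} ✗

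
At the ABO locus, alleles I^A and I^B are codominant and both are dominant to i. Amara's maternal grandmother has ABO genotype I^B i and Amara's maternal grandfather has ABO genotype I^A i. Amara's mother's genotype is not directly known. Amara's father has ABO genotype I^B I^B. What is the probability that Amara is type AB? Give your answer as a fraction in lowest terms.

Amara's mother's ABO genotype from I^B i × I^A i: 1/4 I^A I^B, 1/4 I^A i, 1/4 I^B i, 1/4 i i.
Crossing each possibility with the father I^B I^B and summing P(type AB): 1/4·1/2 + 1/4·1/2 + 1/4·0 + 1/4·0 = 1/4.

1/4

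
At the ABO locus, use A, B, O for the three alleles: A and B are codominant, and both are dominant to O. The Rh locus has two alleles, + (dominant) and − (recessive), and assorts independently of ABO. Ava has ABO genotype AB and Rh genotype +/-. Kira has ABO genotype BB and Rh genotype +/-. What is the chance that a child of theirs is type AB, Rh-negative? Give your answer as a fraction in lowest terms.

1/8

ABO cross AB × BB → offspring phenotypes: 1/2 B, 1/2 AB.
Rh cross +/- × +/- → 3/4 Rh+, 1/4 Rh-.
Independent loci: P(type AB, Rh-negative) = 1/2 × 1/4 = 1/8.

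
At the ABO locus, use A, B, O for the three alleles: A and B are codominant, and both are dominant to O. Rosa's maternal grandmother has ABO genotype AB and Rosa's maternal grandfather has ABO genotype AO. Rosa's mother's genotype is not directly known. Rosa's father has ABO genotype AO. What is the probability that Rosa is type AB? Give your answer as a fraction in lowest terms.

Rosa's mother's ABO genotype from AB × AO: 1/4 AA, 1/4 AB, 1/4 AO, 1/4 BO.
Crossing each possibility with the father AO and summing P(type AB): 1/4·0 + 1/4·1/4 + 1/4·0 + 1/4·1/4 = 1/8.

1/8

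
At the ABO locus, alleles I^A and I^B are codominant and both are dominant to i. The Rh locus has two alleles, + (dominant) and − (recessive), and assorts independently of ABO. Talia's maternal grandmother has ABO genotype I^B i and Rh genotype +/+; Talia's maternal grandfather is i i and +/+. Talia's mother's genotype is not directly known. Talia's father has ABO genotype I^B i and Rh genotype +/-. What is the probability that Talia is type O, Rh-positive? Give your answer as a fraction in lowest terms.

3/8

Talia's mother's ABO genotype from I^B i × i i: 1/2 I^B i, 1/2 i i.
Crossing each possibility with the father I^B i and summing P(type O): 1/2·1/4 + 1/2·1/2 = 3/8.
Similarly for Rh via the mother's Rh distribution: P(Rh+) = 1.
Independent loci: 3/8 × 1 = 3/8.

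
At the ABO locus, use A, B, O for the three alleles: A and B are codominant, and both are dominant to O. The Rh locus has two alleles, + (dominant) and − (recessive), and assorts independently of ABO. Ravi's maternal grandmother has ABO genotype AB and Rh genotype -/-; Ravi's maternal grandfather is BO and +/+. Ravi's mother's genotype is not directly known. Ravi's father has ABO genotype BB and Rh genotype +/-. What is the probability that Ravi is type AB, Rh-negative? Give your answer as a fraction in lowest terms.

1/16

Ravi's mother's ABO genotype from AB × BO: 1/4 AB, 1/4 AO, 1/4 BB, 1/4 BO.
Crossing each possibility with the father BB and summing P(type AB): 1/4·1/2 + 1/4·1/2 + 1/4·0 + 1/4·0 = 1/4.
Similarly for Rh via the mother's Rh distribution: P(Rh-) = 1/4.
Independent loci: 1/4 × 1/4 = 1/16.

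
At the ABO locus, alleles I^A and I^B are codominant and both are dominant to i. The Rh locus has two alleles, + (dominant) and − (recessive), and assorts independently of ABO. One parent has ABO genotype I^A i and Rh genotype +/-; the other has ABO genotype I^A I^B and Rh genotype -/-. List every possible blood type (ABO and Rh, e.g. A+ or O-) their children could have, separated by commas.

A+, A-, B+, B-, AB+, AB-

Gametes from I^A i × I^A I^B give offspring ABO genotypes I^A I^A, I^A I^B, I^A i, I^B i, i.e. phenotypes A, B, AB.
Rh cross +/- × -/- → phenotypes Rh+, Rh-.
Combining independently: A+, A-, B+, B-, AB+, AB-.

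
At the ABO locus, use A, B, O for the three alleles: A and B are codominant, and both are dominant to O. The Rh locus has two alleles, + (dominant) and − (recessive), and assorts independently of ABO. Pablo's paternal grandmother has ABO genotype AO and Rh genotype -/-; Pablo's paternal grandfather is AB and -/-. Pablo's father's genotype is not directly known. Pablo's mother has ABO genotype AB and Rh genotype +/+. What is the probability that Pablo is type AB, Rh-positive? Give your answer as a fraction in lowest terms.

3/8

Pablo's father's ABO genotype from AO × AB: 1/4 AA, 1/4 AB, 1/4 AO, 1/4 BO.
Crossing each possibility with the mother AB and summing P(type AB): 1/4·1/2 + 1/4·1/2 + 1/4·1/4 + 1/4·1/4 = 3/8.
Similarly for Rh via the father's Rh distribution: P(Rh+) = 1.
Independent loci: 3/8 × 1 = 3/8.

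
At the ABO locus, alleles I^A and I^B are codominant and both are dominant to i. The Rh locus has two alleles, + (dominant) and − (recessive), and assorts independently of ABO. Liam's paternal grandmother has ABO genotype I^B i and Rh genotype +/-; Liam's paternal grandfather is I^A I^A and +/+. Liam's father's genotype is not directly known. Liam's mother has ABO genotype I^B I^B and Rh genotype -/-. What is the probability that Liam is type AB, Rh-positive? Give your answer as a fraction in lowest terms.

3/8

Liam's father's ABO genotype from I^B i × I^A I^A: 1/2 I^A I^B, 1/2 I^A i.
Crossing each possibility with the mother I^B I^B and summing P(type AB): 1/2·1/2 + 1/2·1/2 = 1/2.
Similarly for Rh via the father's Rh distribution: P(Rh+) = 3/4.
Independent loci: 1/2 × 3/4 = 3/8.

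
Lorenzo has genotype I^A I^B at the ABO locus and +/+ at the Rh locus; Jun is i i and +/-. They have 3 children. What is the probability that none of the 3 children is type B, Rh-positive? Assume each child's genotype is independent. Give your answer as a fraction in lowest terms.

1/8

ABO cross I^A I^B × i i → 1/2 A, 1/2 B.
Rh cross +/+ × +/- → 1 Rh+; so P(type B, Rh-positive) = 1/2 × 1 = 1/2 per child.
P(not type B, Rh-positive) = 1/2 for one child; (1/2)^3 = 1/8.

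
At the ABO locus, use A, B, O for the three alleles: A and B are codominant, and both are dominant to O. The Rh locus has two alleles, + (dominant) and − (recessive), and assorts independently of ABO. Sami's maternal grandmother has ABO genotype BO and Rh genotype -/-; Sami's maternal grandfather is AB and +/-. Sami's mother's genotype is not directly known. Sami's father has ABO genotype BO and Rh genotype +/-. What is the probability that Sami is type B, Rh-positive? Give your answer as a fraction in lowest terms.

Sami's mother's ABO genotype from BO × AB: 1/4 AB, 1/4 AO, 1/4 BB, 1/4 BO.
Crossing each possibility with the father BO and summing P(type B): 1/4·1/2 + 1/4·1/4 + 1/4·1 + 1/4·3/4 = 5/8.
Similarly for Rh via the mother's Rh distribution: P(Rh+) = 5/8.
Independent loci: 5/8 × 5/8 = 25/64.

25/64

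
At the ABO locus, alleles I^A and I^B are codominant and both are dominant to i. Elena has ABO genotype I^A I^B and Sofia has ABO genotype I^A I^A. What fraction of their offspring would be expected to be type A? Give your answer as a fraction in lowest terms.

1/2

ABO cross I^A I^B × I^A I^A → offspring phenotypes: 1/2 A, 1/2 AB.
So P(type A) = 1/2.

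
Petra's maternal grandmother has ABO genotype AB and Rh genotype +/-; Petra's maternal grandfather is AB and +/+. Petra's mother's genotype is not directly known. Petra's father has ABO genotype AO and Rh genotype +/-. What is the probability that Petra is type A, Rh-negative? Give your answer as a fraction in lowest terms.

1/16

Petra's mother's ABO genotype from AB × AB: 1/4 AA, 1/2 AB, 1/4 BB.
Crossing each possibility with the father AO and summing P(type A): 1/4·1 + 1/2·1/2 + 1/4·0 = 1/2.
Similarly for Rh via the mother's Rh distribution: P(Rh-) = 1/8.
Independent loci: 1/2 × 1/8 = 1/16.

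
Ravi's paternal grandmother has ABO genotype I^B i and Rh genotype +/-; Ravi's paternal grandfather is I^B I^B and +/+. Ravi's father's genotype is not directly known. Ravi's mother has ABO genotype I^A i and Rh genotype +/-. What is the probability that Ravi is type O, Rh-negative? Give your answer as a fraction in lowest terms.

Ravi's father's ABO genotype from I^B i × I^B I^B: 1/2 I^B I^B, 1/2 I^B i.
Crossing each possibility with the mother I^A i and summing P(type O): 1/2·0 + 1/2·1/4 = 1/8.
Similarly for Rh via the father's Rh distribution: P(Rh-) = 1/8.
Independent loci: 1/8 × 1/8 = 1/64.

1/64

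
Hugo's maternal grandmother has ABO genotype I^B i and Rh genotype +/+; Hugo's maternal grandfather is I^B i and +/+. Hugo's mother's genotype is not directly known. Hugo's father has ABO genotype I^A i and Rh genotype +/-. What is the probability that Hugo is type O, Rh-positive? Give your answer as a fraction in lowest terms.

Hugo's mother's ABO genotype from I^B i × I^B i: 1/4 I^B I^B, 1/2 I^B i, 1/4 i i.
Crossing each possibility with the father I^A i and summing P(type O): 1/4·0 + 1/2·1/4 + 1/4·1/2 = 1/4.
Similarly for Rh via the mother's Rh distribution: P(Rh+) = 1.
Independent loci: 1/4 × 1 = 1/4.

1/4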